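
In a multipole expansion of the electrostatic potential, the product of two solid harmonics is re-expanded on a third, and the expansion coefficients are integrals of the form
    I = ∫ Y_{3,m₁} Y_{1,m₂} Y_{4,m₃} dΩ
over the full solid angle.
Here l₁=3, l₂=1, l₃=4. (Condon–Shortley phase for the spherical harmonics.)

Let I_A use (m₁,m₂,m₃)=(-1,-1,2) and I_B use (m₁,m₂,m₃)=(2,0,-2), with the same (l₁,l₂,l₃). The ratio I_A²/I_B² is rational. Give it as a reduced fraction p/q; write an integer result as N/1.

5/4

Shared (l₁,l₂,l₃)=(3,1,4): N and (l;000)² cancel in I_A²/I_B².
A: Δ = 0!·6!·2!/9! = 1/252; Racah Σ t=0..0: t=0:+1/96 = 1/96; ⇒ 3j(3 1 4; -1 -1 2)² = 5/84, sgn +1
B: Δ = 0!·6!·2!/9! = 1/252; Racah Σ t=0..0: t=0:+1/120 = 1/120; ⇒ 3j(3 1 4; 2 0 -2)² = 1/21, sgn +1
I_A²/I_B² = (5/84)/(1/21) = 5/4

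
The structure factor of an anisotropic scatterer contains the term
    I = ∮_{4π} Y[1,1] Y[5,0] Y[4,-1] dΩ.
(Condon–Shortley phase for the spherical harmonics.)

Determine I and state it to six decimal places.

0.155288

Rules hold: Σm=0, L=10 even, 4≤4≤6.
N = 3·11·9 = 297
Δ = 2!·0!·8!/11! = 1/495
Racah Σ t=1..1: t=1:−1/576 = -1/576
⇒ 3j(1 5 4; 0 0 0)² = 5/99, sgn -1
Racah Σ t=0..0: t=0:+1/1440 = 1/1440
⇒ 3j(1 5 4; 1 0 -1)² = 2/99, sgn -1
4πI² = N·(3j₀)²·(3jₘ)² = 10/33
I = +1·√(0.30303/4π) = 0.15528807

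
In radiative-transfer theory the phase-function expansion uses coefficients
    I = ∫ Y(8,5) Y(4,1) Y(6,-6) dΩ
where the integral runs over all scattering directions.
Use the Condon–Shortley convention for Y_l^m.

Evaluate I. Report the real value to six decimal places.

Checks pass: Σm=0; 18 even; l₃=6∈[4,12].
(2·8+1)(2·4+1)(2·6+1) = 1989
Δ: 6! 10! 2! / 19! → 1/23279256
sum: t=2:+1/1658880 t=3:−1/518400 t=4:+1/1658880 = -1/1382400
3j²(8 4 6; 0 0 0) = Δ·Π!·Σ² = 504/46189  (sign -1)
sum: t=3:−1/261273600 = -1/261273600
3j²(8 4 6; 5 1 -6) = Δ·Π!·Σ² = 55/6783  (sign -1)
combine: 4πI² = 1989·504/46189·55/6783 = 1080/6137
take √, sign +1: I = 0.11833927

0.118339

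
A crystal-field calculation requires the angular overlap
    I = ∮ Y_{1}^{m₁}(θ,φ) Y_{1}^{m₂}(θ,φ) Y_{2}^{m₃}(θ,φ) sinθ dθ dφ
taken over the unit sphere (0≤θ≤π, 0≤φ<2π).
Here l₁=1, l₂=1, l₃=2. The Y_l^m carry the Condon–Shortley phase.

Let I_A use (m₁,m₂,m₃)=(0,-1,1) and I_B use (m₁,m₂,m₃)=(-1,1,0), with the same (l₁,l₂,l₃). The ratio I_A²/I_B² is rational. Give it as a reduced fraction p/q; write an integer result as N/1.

3/1

Shared (l₁,l₂,l₃)=(1,1,2): N and (l;000)² cancel in I_A²/I_B².
A: Δ = 0!·2!·2!/5! = 1/30; Racah Σ t=0..0: t=0:+1/2 = 1/2; ⇒ 3j(1 1 2; 0 -1 1)² = 1/10, sgn -1
B: Δ = 0!·2!·2!/5! = 1/30; Racah Σ t=0..0: t=0:+1/4 = 1/4; ⇒ 3j(1 1 2; -1 1 0)² = 1/30, sgn +1
I_A²/I_B² = (1/10)/(1/30) = 3/1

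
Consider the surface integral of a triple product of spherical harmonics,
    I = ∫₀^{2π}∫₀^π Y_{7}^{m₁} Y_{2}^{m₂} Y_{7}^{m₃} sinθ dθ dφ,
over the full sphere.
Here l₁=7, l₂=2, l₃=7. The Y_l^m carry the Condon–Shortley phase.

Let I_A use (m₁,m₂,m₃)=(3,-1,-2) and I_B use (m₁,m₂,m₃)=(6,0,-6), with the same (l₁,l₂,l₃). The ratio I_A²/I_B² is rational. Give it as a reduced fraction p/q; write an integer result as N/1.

1875/2704

l's match ⇒ only the (l;m) 3-j factors differ between A and B.
A: triangle coeff Δ(7,2,7) = 1/185640; Σ_t [0,1]: t=0:+1/1935360 t=1:−1/4354560 = 1/3483648; (3j)²=125/12376 [(7 2 7; 3 -1 -2)], sign=-1
B: triangle coeff Δ(7,2,7) = 1/185640; Σ_t [0,1]: t=0:+1/159667200 t=1:−1/479001600 = 1/239500800; (3j)²=26/1785 [(7 2 7; 6 0 -6)], sign=-1
I_A²/I_B² = (125/12376)/(26/1785) = 1875/2704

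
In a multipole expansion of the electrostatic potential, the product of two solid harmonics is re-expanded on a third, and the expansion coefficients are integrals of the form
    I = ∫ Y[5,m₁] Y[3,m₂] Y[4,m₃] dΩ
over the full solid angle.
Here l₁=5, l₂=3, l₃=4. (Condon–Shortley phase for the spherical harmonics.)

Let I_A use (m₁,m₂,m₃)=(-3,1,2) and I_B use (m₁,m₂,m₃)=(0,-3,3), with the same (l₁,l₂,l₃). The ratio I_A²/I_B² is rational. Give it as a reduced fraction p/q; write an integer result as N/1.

54/25

l's match ⇒ only the (l;m) 3-j factors differ between A and B.
A: triangle coeff Δ(5,3,4) = 1/180180; Σ_t [2,4]: t=2:+1/5760 t=3:−1/720 t=4:+1/2304 = -1/1280; (3j)²=27/1430 [(5 3 4; -3 1 2)], sign=-1
B: triangle coeff Δ(5,3,4) = 1/180180; Σ_t [0,0]: t=0:+1/5760 = 1/5760; (3j)²=5/572 [(5 3 4; 0 -3 3)], sign=-1
I_A²/I_B² = (27/1430)/(5/572) = 54/25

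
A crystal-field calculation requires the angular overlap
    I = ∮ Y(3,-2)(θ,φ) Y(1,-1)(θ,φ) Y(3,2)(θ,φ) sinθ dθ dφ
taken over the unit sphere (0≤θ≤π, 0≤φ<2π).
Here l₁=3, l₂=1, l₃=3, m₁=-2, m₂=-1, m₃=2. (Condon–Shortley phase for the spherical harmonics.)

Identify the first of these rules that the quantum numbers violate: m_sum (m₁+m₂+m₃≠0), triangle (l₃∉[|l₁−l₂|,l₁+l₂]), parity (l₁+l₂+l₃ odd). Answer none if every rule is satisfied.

azimuthal sum: -2 − 1 + 2 = -1  ✗
2 ≤ 3 ≤ 4 (triangle on l)
L = 3 + 1 + 3 = 7 (odd)

m_sum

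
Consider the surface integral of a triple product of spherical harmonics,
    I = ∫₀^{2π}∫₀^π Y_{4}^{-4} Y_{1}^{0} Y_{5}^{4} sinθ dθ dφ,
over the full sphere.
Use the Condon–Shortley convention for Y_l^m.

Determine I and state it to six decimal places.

m-sum 0 ✓  L=10 even ✓  3≤5≤5 ✓
Π(2lᵢ+1) = 9×3×11 = 297
triangle coeff Δ(4,1,5) = 1/495
Σ_t [0,0]: t=0:+1/576 = 1/576
(3j)²=5/99 [(4 1 5; 0 0 0)], sign=-1
Σ_t [0,0]: t=0:+1/40320 = 1/40320
(3j)²=1/55 [(4 1 5; -4 0 4)], sign=-1
⇒ 4πI² = 3/11
I = (+1)√(3/11/(4π)) = 0.14731920

0.147319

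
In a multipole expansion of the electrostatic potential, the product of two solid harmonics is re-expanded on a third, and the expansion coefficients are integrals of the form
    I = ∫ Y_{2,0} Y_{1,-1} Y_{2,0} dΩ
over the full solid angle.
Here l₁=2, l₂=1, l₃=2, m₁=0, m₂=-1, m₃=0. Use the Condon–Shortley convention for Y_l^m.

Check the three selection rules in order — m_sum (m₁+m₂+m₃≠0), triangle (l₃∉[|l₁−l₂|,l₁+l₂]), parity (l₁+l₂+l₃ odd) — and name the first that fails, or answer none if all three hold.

m_sum

m₁+m₂+m₃ = 0 − 1 + 0 = -1  ✗
triangle: |2−1|=1 ≤ l₃=2 ≤ 2+1=3
parity: l₁+l₂+l₃ = 5 is odd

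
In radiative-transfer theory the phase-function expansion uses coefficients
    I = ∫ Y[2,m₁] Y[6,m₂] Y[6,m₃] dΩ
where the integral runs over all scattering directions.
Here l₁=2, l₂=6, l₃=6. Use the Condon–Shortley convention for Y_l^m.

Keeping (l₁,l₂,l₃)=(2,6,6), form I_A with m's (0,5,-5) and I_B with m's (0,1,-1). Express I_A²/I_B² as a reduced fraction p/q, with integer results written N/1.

Same 2,6,6: normalisation and zero-m 3j drop out of the ratio.
A: Δ: 2! 2! 10! / 15! → 1/90090; sum: t=1:−1/3628800 t=2:+1/1451520 = 1/2419200; 3j²(2 6 6; 0 5 -5) = Δ·Π!·Σ² = 11/910  (sign -1)
B: Δ: 2! 2! 10! / 15! → 1/90090; sum: t=0:+1/120960 t=1:−1/17280 t=2:+1/57600 = -13/403200; 3j²(2 6 6; 0 1 -1) = Δ·Π!·Σ² = 13/770  (sign +1)
I_A²/I_B² = (11/910)/(13/770) = 121/169

121/169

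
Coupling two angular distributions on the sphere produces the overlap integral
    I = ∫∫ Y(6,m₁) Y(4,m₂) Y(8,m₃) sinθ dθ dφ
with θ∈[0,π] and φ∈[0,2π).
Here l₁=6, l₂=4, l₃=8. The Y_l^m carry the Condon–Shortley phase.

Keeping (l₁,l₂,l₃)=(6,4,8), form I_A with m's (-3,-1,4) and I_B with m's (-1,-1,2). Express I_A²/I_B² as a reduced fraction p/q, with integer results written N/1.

20339/39601

l's match ⇒ only the (l;m) 3-j factors differ between A and B.
A: triangle coeff Δ(6,4,8) = 1/23279256; Σ_t [0,2]: t=0:+1/26127360 t=1:−1/3870720 t=2:+1/7257600 = -43/522547200; (3j)²=1849/352716 [(6 4 8; -3 -1 4)], sign=-1
B: triangle coeff Δ(6,4,8) = 1/23279256; Σ_t [0,2]: t=0:+1/2177280 t=1:−1/829440 t=2:+1/3456000 = -199/435456000; (3j)²=39601/3879876 [(6 4 8; -1 -1 2)], sign=-1
I_A²/I_B² = (1849/352716)/(39601/3879876) = 20339/39601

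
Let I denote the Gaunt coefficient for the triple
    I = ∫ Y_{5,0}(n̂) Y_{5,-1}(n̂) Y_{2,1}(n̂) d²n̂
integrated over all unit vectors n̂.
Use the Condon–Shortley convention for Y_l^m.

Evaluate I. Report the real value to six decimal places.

Checks pass: Σm=0; 12 even; l₃=2∈[0,10].
(2·5+1)(2·5+1)(2·2+1) = 605
Δ: 8! 2! 2! / 13! → 1/38610
sum: t=3:−1/2880 t=4:+1/576 t=5:−1/2880 = 1/960
3j²(5 5 2; 0 0 0) = Δ·Π!·Σ² = 10/429  (sign +1)
sum: t=3:−1/1440 t=4:+1/1152 = 1/5760
3j²(5 5 2; 0 -1 1) = Δ·Π!·Σ² = 1/858  (sign -1)
combine: 4πI² = 605·10/429·1/858 = 25/1521
take √, sign -1: I = -0.03616600

-0.036166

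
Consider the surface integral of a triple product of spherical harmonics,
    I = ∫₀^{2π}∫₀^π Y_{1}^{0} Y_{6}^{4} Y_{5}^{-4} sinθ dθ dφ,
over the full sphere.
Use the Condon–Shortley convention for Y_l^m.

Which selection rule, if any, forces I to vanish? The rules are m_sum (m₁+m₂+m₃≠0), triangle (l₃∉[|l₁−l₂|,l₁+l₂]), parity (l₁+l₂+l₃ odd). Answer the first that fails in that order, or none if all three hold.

m₁+m₂+m₃ = 0 + 4 − 4 = 0  ✓
triangle: |1−6|=5 ≤ l₃=5 ≤ 1+6=7  ✓
parity: l₁+l₂+l₃ = 12 is even  ✓

none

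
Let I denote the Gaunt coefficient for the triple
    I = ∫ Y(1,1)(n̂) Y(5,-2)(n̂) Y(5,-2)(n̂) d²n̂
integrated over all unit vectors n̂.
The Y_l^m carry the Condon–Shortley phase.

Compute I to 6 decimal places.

0.000000

m-sum = 1 − 2 − 2 = -3 ≠ 0 ⇒ I = 0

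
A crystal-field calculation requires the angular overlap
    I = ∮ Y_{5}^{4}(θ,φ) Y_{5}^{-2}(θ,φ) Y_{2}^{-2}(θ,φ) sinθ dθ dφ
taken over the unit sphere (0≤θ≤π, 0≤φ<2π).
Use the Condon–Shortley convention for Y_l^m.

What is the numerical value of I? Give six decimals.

Checks pass: Σm=0; 12 even; l₃=2∈[0,10].
(2·5+1)(2·5+1)(2·2+1) = 605
Δ: 8! 2! 2! / 13! → 1/38610
sum: t=3:−1/2880 t=4:+1/576 t=5:−1/2880 = 1/960
3j²(5 5 2; 0 0 0) = Δ·Π!·Σ² = 10/429  (sign +1)
sum: t=1:−1/20160 = -1/20160
3j²(5 5 2; 4 -2 -2) = Δ·Π!·Σ² = 12/715  (sign -1)
combine: 4πI² = 605·10/429·12/715 = 40/169
take √, sign -1: I = -0.13724032

-0.137240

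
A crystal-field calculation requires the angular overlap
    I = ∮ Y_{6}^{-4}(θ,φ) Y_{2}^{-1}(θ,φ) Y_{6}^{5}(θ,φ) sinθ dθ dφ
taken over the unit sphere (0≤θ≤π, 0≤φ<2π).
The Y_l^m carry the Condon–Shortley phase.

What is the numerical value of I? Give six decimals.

Rules hold: Σm=0, L=14 even, 4≤6≤8.
N = 13·5·13 = 845
Δ = 2!·10!·2!/15! = 1/90090
Racah Σ t=0..2: t=0:+1/69120 t=1:−1/14400 t=2:+1/69120 = -7/172800
⇒ 3j(6 2 6; 0 0 0)² = 14/715, sgn -1
Racah Σ t=0..1: t=0:+1/7257600 t=1:−1/725760 = -1/806400
⇒ 3j(6 2 6; -4 -1 5)² = 27/910, sgn +1
4πI² = N·(3j₀)²·(3jₘ)² = 27/55
I = -1·√(0.490909/4π) = -0.19764945

-0.197649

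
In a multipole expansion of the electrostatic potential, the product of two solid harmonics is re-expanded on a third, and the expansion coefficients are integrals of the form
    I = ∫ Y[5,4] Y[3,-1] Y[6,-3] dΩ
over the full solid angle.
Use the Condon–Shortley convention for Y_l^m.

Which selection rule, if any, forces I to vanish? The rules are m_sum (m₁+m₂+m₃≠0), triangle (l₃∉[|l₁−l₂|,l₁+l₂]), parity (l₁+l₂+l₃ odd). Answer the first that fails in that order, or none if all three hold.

m₁+m₂+m₃ = 4 − 1 − 3 = 0  ✓
triangle: |5−3|=2 ≤ l₃=6 ≤ 5+3=8  ✓
parity: l₁+l₂+l₃ = 14 is even  ✓

none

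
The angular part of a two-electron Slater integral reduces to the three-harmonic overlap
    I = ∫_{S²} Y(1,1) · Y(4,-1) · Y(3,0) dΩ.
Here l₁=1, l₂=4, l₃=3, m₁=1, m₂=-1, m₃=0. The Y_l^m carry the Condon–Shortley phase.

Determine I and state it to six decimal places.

Rules hold: Σm=0, L=8 even, 3≤3≤5.
N = 3·9·7 = 189
Δ = 2!·0!·6!/9! = 1/252
Racah Σ t=1..1: t=1:−1/36 = -1/36
⇒ 3j(1 4 3; 0 0 0)² = 4/63, sgn +1
Racah Σ t=0..0: t=0:+1/72 = 1/72
⇒ 3j(1 4 3; 1 -1 0)² = 5/126, sgn -1
4πI² = N·(3j₀)²·(3jₘ)² = 10/21
I = -1·√(0.47619/4π) = -0.19466390

-0.194664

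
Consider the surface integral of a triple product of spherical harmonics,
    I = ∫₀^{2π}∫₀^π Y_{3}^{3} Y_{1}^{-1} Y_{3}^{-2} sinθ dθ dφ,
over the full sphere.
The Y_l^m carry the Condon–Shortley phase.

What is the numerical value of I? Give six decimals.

l₁+l₂+l₃=7 is odd: 3j(l;000)=0 ⇒ I=0

0.000000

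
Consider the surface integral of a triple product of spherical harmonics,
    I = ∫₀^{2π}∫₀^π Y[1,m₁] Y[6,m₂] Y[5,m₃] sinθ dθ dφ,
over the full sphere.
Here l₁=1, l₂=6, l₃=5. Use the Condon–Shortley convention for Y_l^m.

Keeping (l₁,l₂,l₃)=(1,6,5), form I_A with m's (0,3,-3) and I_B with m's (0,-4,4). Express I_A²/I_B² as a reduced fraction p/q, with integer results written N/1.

27/20

Same 1,6,5: normalisation and zero-m 3j drop out of the ratio.
A: Δ: 2! 0! 10! / 13! → 1/858; sum: t=1:−1/80640 = -1/80640; 3j²(1 6 5; 0 3 -3) = Δ·Π!·Σ² = 9/286  (sign -1)
B: Δ: 2! 0! 10! / 13! → 1/858; sum: t=1:−1/362880 = -1/362880; 3j²(1 6 5; 0 -4 4) = Δ·Π!·Σ² = 10/429  (sign +1)
I_A²/I_B² = (9/286)/(10/429) = 27/20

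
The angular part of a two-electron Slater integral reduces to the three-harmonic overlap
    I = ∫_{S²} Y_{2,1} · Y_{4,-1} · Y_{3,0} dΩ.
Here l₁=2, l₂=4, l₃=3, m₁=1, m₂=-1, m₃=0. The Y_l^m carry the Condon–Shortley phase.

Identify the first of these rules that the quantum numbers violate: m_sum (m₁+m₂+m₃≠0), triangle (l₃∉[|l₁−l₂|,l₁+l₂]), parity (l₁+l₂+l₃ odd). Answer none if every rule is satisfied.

m₁+m₂+m₃ = 1 − 1 + 0 = 0  ✓
triangle: |2−4|=2 ≤ l₃=3 ≤ 2+4=6  ✓
parity: l₁+l₂+l₃ = 9 is odd  ✗

parity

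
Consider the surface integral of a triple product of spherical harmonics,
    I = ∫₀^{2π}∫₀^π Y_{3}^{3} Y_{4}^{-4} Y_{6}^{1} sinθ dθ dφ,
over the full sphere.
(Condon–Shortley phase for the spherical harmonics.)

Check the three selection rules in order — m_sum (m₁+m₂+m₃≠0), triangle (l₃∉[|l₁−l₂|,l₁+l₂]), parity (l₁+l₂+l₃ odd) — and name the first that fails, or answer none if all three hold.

parity

azimuthal sum: 3 − 4 + 1 = 0  ✓
1 ≤ 6 ≤ 7 (triangle on l)  ✓
L = 3 + 4 + 6 = 13 (odd)  ✗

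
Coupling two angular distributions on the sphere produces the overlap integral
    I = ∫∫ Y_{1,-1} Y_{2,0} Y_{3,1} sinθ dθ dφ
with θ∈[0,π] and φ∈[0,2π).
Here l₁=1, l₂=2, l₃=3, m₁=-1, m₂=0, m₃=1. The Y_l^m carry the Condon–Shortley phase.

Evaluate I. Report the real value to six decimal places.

Rules hold: Σm=0, L=6 even, 1≤3≤3.
N = 3·5·7 = 105
Δ = 0!·2!·4!/7! = 1/105
Racah Σ t=0..0: t=0:+1/4 = 1/4
⇒ 3j(1 2 3; 0 0 0)² = 3/35, sgn -1
Racah Σ t=0..0: t=0:+1/8 = 1/8
⇒ 3j(1 2 3; -1 0 1)² = 2/35, sgn +1
4πI² = N·(3j₀)²·(3jₘ)² = 18/35
I = -1·√(0.514286/4π) = -0.20230066

-0.202301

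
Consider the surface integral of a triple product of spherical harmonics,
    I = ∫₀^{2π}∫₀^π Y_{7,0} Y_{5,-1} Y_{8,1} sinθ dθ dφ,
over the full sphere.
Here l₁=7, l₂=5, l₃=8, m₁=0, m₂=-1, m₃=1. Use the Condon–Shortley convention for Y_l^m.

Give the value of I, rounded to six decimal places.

-0.057627

Checks pass: Σm=0; 20 even; l₃=8∈[2,12].
(2·7+1)(2·5+1)(2·8+1) = 2805
Δ: 4! 10! 6! / 21! → 1/814773960
sum: t=0:+1/87091200 t=1:−1/4976640 t=2:+1/2073600 t=3:−1/4976640 t=4:+1/87091200 = 1/9676800
3j²(7 5 8; 0 0 0) = Δ·Π!·Σ² = 360/46189  (sign +1)
sum: t=0:+1/34836480 t=1:−1/3732480 t=2:+1/2764800 t=3:−1/12441600 t=4:+1/522547200 = 23/522547200
3j²(7 5 8; 0 -1 1) = Δ·Π!·Σ² = 529/277134  (sign -1)
combine: 4πI² = 2805·360/46189·529/277134 = 476100/11408683
take √, sign -1: I = -0.05762705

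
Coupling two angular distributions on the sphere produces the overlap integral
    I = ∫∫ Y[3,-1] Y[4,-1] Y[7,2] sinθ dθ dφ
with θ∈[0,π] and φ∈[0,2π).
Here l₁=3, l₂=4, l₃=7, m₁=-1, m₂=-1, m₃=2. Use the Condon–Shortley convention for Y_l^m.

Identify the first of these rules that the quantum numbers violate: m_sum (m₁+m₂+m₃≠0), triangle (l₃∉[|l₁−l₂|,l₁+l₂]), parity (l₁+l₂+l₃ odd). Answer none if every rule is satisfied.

m₁+m₂+m₃ = -1 − 1 + 2 = 0  ✓
triangle: |3−4|=1 ≤ l₃=7 ≤ 3+4=7  ✓
parity: l₁+l₂+l₃ = 14 is even  ✓

none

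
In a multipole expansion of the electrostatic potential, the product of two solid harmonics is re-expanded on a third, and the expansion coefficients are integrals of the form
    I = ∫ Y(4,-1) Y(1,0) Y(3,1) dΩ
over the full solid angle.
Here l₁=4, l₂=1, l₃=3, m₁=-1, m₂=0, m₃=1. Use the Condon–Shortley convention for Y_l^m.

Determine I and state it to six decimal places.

-0.238414

m-sum 0 ✓  L=8 even ✓  3≤3≤5 ✓
Π(2lᵢ+1) = 9×3×7 = 189
triangle coeff Δ(4,1,3) = 1/252
Σ_t [1,1]: t=1:−1/36 = -1/36
(3j)²=4/63 [(4 1 3; 0 0 0)], sign=+1
Σ_t [1,1]: t=1:−1/48 = -1/48
(3j)²=5/84 [(4 1 3; -1 0 1)], sign=-1
⇒ 4πI² = 5/7
I = (-1)√(5/7/(4π)) = -0.23841361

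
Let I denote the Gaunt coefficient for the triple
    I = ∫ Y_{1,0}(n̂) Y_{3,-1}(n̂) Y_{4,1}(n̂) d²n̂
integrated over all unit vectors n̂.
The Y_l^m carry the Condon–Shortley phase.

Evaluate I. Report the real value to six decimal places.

-0.238414

m-sum 0 ✓  L=8 even ✓  2≤4≤4 ✓
Π(2lᵢ+1) = 3×7×9 = 189
triangle coeff Δ(1,3,4) = 1/252
Σ_t [0,0]: t=0:+1/36 = 1/36
(3j)²=4/63 [(1 3 4; 0 0 0)], sign=+1
Σ_t [0,0]: t=0:+1/48 = 1/48
(3j)²=5/84 [(1 3 4; 0 -1 1)], sign=-1
⇒ 4πI² = 5/7
I = (-1)√(5/7/(4π)) = -0.23841361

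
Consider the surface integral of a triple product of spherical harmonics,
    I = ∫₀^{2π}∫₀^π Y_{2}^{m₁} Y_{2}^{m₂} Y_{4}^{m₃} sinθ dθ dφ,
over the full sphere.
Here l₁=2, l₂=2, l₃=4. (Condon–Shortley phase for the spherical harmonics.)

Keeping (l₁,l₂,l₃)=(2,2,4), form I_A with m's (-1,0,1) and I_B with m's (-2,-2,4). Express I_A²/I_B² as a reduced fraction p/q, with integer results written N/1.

Shared (l₁,l₂,l₃)=(2,2,4): N and (l;000)² cancel in I_A²/I_B².
A: Δ = 0!·4!·4!/9! = 1/630; Racah Σ t=0..0: t=0:+1/24 = 1/24; ⇒ 3j(2 2 4; -1 0 1)² = 1/21, sgn -1
B: Δ = 0!·4!·4!/9! = 1/630; Racah Σ t=0..0: t=0:+1/576 = 1/576; ⇒ 3j(2 2 4; -2 -2 4)² = 1/9, sgn +1
I_A²/I_B² = (1/21)/(1/9) = 3/7

3/7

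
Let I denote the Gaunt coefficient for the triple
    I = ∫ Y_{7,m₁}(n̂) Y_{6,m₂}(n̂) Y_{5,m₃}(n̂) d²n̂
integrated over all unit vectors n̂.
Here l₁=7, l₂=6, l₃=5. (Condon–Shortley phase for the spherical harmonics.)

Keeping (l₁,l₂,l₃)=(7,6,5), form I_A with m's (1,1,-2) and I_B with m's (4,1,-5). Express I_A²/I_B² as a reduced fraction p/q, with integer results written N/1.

l's match ⇒ only the (l;m) 3-j factors differ between A and B.
A: triangle coeff Δ(7,6,5) = 1/174594420; Σ_t [3,6]: t=3:−1/622080 t=4:+1/165888 t=5:−1/345600 t=6:+1/6220800 = 7/4147200; (3j)²=2401/277134 [(7 6 5; 1 1 -2)], sign=-1
B: triangle coeff Δ(7,6,5) = 1/174594420; Σ_t [3,3]: t=3:−1/12441600 = -1/12441600; (3j)²=245/12597 [(7 6 5; 4 1 -5)], sign=-1
I_A²/I_B² = (2401/277134)/(245/12597) = 49/110

49/110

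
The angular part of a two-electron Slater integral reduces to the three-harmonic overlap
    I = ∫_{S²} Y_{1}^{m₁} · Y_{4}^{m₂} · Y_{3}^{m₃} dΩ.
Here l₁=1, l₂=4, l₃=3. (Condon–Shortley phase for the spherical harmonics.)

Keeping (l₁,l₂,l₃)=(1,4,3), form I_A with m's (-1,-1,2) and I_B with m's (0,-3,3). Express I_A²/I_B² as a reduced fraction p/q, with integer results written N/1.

3/7

Same 1,4,3: normalisation and zero-m 3j drop out of the ratio.
A: Δ: 2! 0! 6! / 9! → 1/252; sum: t=2:+1/240 = 1/240; 3j²(1 4 3; -1 -1 2) = Δ·Π!·Σ² = 1/84  (sign -1)
B: Δ: 2! 0! 6! / 9! → 1/252; sum: t=1:−1/720 = -1/720; 3j²(1 4 3; 0 -3 3) = Δ·Π!·Σ² = 1/36  (sign -1)
I_A²/I_B² = (1/84)/(1/36) = 3/7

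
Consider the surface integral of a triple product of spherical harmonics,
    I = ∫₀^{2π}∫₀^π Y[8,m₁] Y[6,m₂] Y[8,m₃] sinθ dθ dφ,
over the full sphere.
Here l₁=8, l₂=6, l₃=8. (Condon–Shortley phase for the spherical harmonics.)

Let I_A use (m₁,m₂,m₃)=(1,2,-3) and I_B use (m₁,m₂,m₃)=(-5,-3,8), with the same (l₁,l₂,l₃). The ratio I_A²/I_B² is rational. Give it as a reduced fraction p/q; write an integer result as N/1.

Shared (l₁,l₂,l₃)=(8,6,8): N and (l;000)² cancel in I_A²/I_B².
A: Δ = 6!·10!·6!/23! = 1/13742520792; Racah Σ t=2..6: t=2:+1/497664000 t=3:−1/74649600 t=4:+1/69672960 t=5:−1/348364800 t=6:+1/12541132800 = 11/62705664000; ⇒ 3j(8 6 8; 1 2 -3)² = 11/579462, sgn -1
B: Δ = 6!·10!·6!/23! = 1/13742520792; Racah Σ t=3..3: t=3:−1/94058496000 = -1/94058496000; ⇒ 3j(8 6 8; -5 -3 8)² = 104/7429, sgn -1
I_A²/I_B² = (11/579462)/(104/7429) = 11/8112

11/8112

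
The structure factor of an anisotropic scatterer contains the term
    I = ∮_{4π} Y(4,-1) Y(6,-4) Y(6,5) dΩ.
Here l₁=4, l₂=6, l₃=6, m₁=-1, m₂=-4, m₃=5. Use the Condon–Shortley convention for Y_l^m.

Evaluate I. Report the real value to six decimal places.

Rules hold: Σm=0, L=16 even, 2≤6≤10.
N = 9·13·13 = 1521
Δ = 4!·4!·8!/17! = 1/15315300
Racah Σ t=0..4: t=0:+1/829440 t=1:−1/25920 t=2:+1/9216 t=3:−1/25920 t=4:+1/829440 = 7/207360
⇒ 3j(4 6 6; 0 0 0)² = 28/2431, sgn +1
Racah Σ t=1..2: t=1:−1/725760 t=2:+1/967680 = -1/2903040
⇒ 3j(4 6 6; -1 -4 5)² = 5/3094, sgn +1
4πI² = N·(3j₀)²·(3jₘ)² = 90/3179
I = +1·√(0.0283108/4π) = 0.04746473

0.047465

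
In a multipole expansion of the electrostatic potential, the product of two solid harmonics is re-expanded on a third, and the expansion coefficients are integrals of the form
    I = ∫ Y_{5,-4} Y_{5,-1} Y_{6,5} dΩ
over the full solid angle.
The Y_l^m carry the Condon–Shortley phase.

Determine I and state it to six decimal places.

Checks pass: Σm=0; 16 even; l₃=6∈[0,10].
(2·5+1)(2·5+1)(2·6+1) = 1573
Δ: 4! 6! 6! / 17! → 1/28588560
sum: t=0:+1/345600 t=1:−1/13824 t=2:+1/5184 t=3:−1/13824 t=4:+1/345600 = 7/129600
3j²(5 5 6; 0 0 0) = Δ·Π!·Σ² = 80/7293  (sign +1)
sum: t=3:−1/518400 t=4:+1/2073600 = -1/691200
3j²(5 5 6; -4 -1 5) = Δ·Π!·Σ² = 81/4420  (sign +1)
combine: 4πI² = 1573·80/7293·81/4420 = 1188/3757
take √, sign +1: I = 0.15862904

0.158629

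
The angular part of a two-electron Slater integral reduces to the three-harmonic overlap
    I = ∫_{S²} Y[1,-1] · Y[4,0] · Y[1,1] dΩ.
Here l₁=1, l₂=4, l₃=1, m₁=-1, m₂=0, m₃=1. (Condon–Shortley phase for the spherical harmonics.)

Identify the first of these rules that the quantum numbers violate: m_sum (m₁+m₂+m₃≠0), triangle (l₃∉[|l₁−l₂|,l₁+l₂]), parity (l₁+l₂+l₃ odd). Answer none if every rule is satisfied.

triangle

m₁+m₂+m₃ = -1 + 0 + 1 = 0  ✓
triangle: |1−4|=3 ≤ l₃=1 ≤ 1+4=5  ✗
parity: l₁+l₂+l₃ = 6 is even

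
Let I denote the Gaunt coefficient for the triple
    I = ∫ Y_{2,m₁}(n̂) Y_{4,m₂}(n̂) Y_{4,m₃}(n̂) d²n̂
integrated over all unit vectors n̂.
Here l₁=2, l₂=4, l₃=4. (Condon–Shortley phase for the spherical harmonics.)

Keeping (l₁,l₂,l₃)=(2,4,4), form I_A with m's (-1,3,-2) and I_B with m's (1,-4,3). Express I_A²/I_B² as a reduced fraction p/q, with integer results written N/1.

25/28

l's match ⇒ only the (l;m) 3-j factors differ between A and B.
A: triangle coeff Δ(2,4,4) = 1/13860; Σ_t [1,2]: t=1:−1/1440 t=2:+1/240 = 1/288; (3j)²=5/132 [(2 4 4; -1 3 -2)], sign=+1
B: triangle coeff Δ(2,4,4) = 1/13860; Σ_t [0,0]: t=0:+1/1440 = 1/1440; (3j)²=7/165 [(2 4 4; 1 -4 3)], sign=-1
I_A²/I_B² = (5/132)/(7/165) = 25/28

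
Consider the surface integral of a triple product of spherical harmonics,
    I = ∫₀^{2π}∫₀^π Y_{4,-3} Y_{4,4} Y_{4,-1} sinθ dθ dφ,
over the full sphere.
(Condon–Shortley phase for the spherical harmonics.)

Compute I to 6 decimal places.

-0.168431

Checks pass: Σm=0; 12 even; l₃=4∈[0,8].
(2·4+1)(2·4+1)(2·4+1) = 729
Δ: 4! 4! 4! / 13! → 1/450450
sum: t=0:+1/13824 t=1:−1/216 t=2:+1/64 t=3:−1/216 t=4:+1/13824 = 5/768
3j²(4 4 4; 0 0 0) = Δ·Π!·Σ² = 18/1001  (sign +1)
sum: t=4:+1/3456 = 1/3456
3j²(4 4 4; -3 4 -1) = Δ·Π!·Σ² = 35/1287  (sign -1)
combine: 4πI² = 729·18/1001·35/1287 = 7290/20449
take √, sign -1: I = -0.16843130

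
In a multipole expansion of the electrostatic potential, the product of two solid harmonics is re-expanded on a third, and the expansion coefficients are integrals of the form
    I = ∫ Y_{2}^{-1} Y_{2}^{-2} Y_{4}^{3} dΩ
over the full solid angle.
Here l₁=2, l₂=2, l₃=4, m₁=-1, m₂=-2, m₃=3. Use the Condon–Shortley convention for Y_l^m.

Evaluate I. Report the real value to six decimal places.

-0.238414

Checks pass: Σm=0; 8 even; l₃=4∈[0,4].
(2·2+1)(2·2+1)(2·4+1) = 225
Δ: 0! 4! 4! / 9! → 1/630
sum: t=0:+1/16 = 1/16
3j²(2 2 4; 0 0 0) = Δ·Π!·Σ² = 2/35  (sign +1)
sum: t=0:+1/144 = 1/144
3j²(2 2 4; -1 -2 3) = Δ·Π!·Σ² = 1/18  (sign -1)
combine: 4πI² = 225·2/35·1/18 = 5/7
take √, sign -1: I = -0.23841361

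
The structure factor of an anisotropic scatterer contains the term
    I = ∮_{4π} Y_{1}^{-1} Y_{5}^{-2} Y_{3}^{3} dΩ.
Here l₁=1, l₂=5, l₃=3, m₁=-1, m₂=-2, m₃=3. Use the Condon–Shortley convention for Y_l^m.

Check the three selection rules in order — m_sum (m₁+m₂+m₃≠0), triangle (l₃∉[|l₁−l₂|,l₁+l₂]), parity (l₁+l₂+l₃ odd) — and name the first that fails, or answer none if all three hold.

azimuthal sum: -1 − 2 + 3 = 0  ✓
4 ≤ 3 ≤ 6 (triangle on l)  ✗
L = 1 + 5 + 3 = 9 (odd)

triangle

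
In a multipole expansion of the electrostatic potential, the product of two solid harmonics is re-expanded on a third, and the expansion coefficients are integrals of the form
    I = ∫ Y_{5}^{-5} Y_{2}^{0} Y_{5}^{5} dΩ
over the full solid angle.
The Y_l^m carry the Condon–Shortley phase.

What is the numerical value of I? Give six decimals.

m-sum 0 ✓  L=12 even ✓  3≤5≤7 ✓
Π(2lᵢ+1) = 11×5×11 = 605
triangle coeff Δ(5,2,5) = 1/38610
Σ_t [0,2]: t=0:+1/2880 t=1:−1/576 t=2:+1/2880 = -1/960
(3j)²=10/429 [(5 2 5; 0 0 0)], sign=+1
Σ_t [2,2]: t=2:+1/161280 = 1/161280
(3j)²=15/286 [(5 2 5; -5 0 5)], sign=+1
⇒ 4πI² = 125/169
I = (+1)√(125/169/(4π)) = 0.24260890

0.242609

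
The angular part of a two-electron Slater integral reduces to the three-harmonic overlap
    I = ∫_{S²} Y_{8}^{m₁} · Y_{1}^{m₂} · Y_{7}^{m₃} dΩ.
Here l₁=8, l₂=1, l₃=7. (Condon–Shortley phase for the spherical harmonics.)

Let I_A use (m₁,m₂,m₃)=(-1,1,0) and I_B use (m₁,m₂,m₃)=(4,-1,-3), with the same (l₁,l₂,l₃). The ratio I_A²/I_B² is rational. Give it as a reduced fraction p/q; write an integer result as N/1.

Same 8,1,7: normalisation and zero-m 3j drop out of the ratio.
A: Δ: 2! 14! 0! / 17! → 1/2040; sum: t=2:+1/50803200 = 1/50803200; 3j²(8 1 7; -1 1 0) = Δ·Π!·Σ² = 3/170  (sign -1)
B: Δ: 2! 14! 0! / 17! → 1/2040; sum: t=0:+1/174182400 = 1/174182400; 3j²(8 1 7; 4 -1 -3) = Δ·Π!·Σ² = 11/340  (sign +1)
I_A²/I_B² = (3/170)/(11/340) = 6/11

6/11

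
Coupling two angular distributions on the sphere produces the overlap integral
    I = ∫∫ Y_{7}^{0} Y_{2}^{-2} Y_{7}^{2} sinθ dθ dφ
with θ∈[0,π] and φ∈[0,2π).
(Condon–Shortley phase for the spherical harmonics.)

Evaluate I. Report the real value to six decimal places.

-0.192231

Rules hold: Σm=0, L=16 even, 5≤7≤9.
N = 15·5·15 = 1125
Δ = 2!·12!·2!/17! = 1/185640
Racah Σ t=0..2: t=0:+1/2419200 t=1:−1/518400 t=2:+1/2419200 = -1/907200
⇒ 3j(7 2 7; 0 0 0)² = 56/3315, sgn +1
Racah Σ t=0..0: t=0:+1/2419200 = 1/2419200
⇒ 3j(7 2 7; 0 -2 2)² = 27/1105, sgn -1
4πI² = N·(3j₀)²·(3jₘ)² = 22680/48841
I = -1·√(0.464364/4π) = -0.19223140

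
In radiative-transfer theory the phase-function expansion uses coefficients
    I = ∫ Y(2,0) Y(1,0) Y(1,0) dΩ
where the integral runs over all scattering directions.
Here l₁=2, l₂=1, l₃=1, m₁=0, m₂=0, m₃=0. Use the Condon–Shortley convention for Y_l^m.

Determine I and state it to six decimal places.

m-sum 0 ✓  L=4 even ✓  1≤1≤3 ✓
Π(2lᵢ+1) = 5×3×3 = 45
triangle coeff Δ(2,1,1) = 1/30
Σ_t [1,1]: t=1:−1/1 = -1/1
(3j)²=2/15 [(2 1 1; 0 0 0)], sign=+1
(m-triple is (0,0,0) — same symbol as above.)
⇒ 4πI² = 4/5
I = (+1)√(4/5/(4π)) = 0.25231325

0.252313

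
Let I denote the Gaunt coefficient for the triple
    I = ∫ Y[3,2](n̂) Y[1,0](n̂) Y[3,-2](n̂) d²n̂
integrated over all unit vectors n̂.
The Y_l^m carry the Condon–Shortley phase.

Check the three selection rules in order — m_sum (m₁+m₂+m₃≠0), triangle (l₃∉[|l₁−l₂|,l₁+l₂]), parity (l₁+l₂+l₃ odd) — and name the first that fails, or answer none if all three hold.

parity

m₁+m₂+m₃ = 2 + 0 − 2 = 0  ✓
triangle: |3−1|=2 ≤ l₃=3 ≤ 3+1=4  ✓
parity: l₁+l₂+l₃ = 7 is odd  ✗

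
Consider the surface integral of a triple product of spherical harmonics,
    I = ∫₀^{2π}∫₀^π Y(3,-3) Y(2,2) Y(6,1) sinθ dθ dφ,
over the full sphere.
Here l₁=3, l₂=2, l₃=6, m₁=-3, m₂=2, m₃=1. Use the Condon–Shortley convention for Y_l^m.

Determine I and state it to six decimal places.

0.000000

l₃=6 ∉ [1,5] — triangle fails ⇒ I = 0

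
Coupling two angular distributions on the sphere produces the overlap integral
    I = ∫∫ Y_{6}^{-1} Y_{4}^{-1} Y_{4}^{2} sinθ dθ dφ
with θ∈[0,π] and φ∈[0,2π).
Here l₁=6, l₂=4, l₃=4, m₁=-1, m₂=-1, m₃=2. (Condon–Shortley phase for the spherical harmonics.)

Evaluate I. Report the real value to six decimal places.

Rules hold: Σm=0, L=14 even, 2≤4≤10.
N = 13·9·9 = 1053
Δ = 6!·6!·2!/15! = 1/1261260
Racah Σ t=2..4: t=2:+1/4608 t=3:−1/1296 t=4:+1/4608 = -7/20736
⇒ 3j(6 4 4; 0 0 0)² = 20/1287, sgn -1
Racah Σ t=1..3: t=1:−1/172800 t=2:+1/5760 t=3:−1/3456 = -7/57600
⇒ 3j(6 4 4; -1 -1 2)² = 21/2860, sgn -1
4πI² = N·(3j₀)²·(3jₘ)² = 189/1573
I = +1·√(0.120153/4π) = 0.09778261

0.097783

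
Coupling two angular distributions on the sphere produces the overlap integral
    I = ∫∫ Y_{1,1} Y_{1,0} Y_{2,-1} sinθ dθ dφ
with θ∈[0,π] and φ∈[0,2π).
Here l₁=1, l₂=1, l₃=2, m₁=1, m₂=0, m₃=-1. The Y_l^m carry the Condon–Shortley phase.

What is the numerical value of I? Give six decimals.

m-sum 0 ✓  L=4 even ✓  0≤2≤2 ✓
Π(2lᵢ+1) = 3×3×5 = 45
triangle coeff Δ(1,1,2) = 1/30
Σ_t [0,0]: t=0:+1/1 = 1/1
(3j)²=2/15 [(1 1 2; 0 0 0)], sign=+1
Σ_t [0,0]: t=0:+1/2 = 1/2
(3j)²=1/10 [(1 1 2; 1 0 -1)], sign=-1
⇒ 4πI² = 3/5
I = (-1)√(3/5/(4π)) = -0.21850969

-0.218510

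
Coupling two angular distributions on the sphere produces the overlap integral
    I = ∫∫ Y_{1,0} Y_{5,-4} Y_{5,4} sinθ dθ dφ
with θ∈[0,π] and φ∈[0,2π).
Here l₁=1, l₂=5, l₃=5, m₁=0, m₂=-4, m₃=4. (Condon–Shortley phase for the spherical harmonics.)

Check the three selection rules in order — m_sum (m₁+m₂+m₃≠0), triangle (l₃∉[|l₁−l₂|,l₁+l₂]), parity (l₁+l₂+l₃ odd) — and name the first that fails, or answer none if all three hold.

m₁+m₂+m₃ = 0 − 4 + 4 = 0  ✓
triangle: |1−5|=4 ≤ l₃=5 ≤ 1+5=6  ✓
parity: l₁+l₂+l₃ = 11 is odd  ✗

parity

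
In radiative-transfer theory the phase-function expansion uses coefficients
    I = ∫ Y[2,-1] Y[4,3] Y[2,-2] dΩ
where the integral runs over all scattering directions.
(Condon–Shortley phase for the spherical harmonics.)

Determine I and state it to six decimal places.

Rules hold: Σm=0, L=8 even, 2≤2≤6.
N = 5·9·5 = 225
Δ = 4!·0!·4!/9! = 1/630
Racah Σ t=2..2: t=2:+1/16 = 1/16
⇒ 3j(2 4 2; 0 0 0)² = 2/35, sgn +1
Racah Σ t=3..3: t=3:−1/144 = -1/144
⇒ 3j(2 4 2; -1 3 -2)² = 1/18, sgn -1
4πI² = N·(3j₀)²·(3jₘ)² = 5/7
I = -1·√(0.714286/4π) = -0.23841361

-0.238414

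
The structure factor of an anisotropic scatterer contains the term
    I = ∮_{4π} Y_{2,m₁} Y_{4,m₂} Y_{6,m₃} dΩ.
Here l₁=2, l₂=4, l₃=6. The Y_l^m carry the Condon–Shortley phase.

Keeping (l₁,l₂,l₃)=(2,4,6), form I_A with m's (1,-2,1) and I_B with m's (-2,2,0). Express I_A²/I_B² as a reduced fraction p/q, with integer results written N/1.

14/3

Same 2,4,6: normalisation and zero-m 3j drop out of the ratio.
A: Δ: 0! 4! 8! / 13! → 1/6435; sum: t=0:+1/8640 = 1/8640; 3j²(2 4 6; 1 -2 1) = Δ·Π!·Σ² = 14/1287  (sign -1)
B: Δ: 0! 4! 8! / 13! → 1/6435; sum: t=0:+1/34560 = 1/34560; 3j²(2 4 6; -2 2 0) = Δ·Π!·Σ² = 1/429  (sign +1)
I_A²/I_B² = (14/1287)/(1/429) = 14/3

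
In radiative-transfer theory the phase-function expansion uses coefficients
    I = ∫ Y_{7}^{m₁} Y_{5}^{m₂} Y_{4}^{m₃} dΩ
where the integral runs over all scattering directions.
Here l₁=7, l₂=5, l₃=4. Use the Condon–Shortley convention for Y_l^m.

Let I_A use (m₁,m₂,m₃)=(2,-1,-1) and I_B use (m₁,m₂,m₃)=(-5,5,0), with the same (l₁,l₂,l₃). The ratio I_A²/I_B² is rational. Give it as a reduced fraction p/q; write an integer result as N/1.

Shared (l₁,l₂,l₃)=(7,5,4): N and (l;000)² cancel in I_A²/I_B².
A: Δ = 8!·6!·2!/17! = 1/6126120; Racah Σ t=2..4: t=2:+1/103680 t=3:−1/34560 t=4:+1/138240 = -1/82944; ⇒ 3j(7 5 4; 2 -1 -1)² = 125/9724, sgn +1
B: Δ = 8!·6!·2!/17! = 1/6126120; Racah Σ t=8..8: t=8:+1/3870720 = 1/3870720; ⇒ 3j(7 5 4; -5 5 0)² = 135/6188, sgn +1
I_A²/I_B² = (125/9724)/(135/6188) = 175/297

175/297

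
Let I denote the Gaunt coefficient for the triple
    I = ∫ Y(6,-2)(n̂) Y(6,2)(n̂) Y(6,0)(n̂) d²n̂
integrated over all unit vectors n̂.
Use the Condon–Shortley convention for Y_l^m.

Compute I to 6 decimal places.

-0.062979

Checks pass: Σm=0; 18 even; l₃=6∈[0,12].
(2·6+1)(2·6+1)(2·6+1) = 2197
Δ: 6! 6! 6! / 19! → 1/325909584
sum: t=0:+1/373248000 t=1:−1/1728000 t=2:+1/110592 t=3:−1/46656 t=4:+1/110592 t=5:−1/1728000 t=6:+1/373248000 = -7/1555200
3j²(6 6 6; 0 0 0) = Δ·Π!·Σ² = 400/46189  (sign -1)
sum: t=2:+1/24883200 t=3:−1/518400 t=4:+1/110592 t=5:−1/155520 t=6:+1/1658880 = 11/8294400
3j²(6 6 6; -2 2 0) = Δ·Π!·Σ² = 11/4199  (sign +1)
combine: 4πI² = 2197·400/46189·11/4199 = 5200/104329
take √, sign -1: I = -0.06297878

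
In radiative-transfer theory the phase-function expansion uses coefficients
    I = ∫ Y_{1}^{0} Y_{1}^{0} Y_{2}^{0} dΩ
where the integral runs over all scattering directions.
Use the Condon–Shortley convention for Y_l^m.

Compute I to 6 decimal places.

0.252313

Checks pass: Σm=0; 4 even; l₃=2∈[0,2].
(2·1+1)(2·1+1)(2·2+1) = 45
Δ: 0! 2! 2! / 5! → 1/30
sum: t=0:+1/1 = 1/1
3j²(1 1 2; 0 0 0) = Δ·Π!·Σ² = 2/15  (sign +1)
(m-triple is (0,0,0) — same symbol as above.)
combine: 4πI² = 45·2/15·2/15 = 4/5
take √, sign +1: I = 0.25231325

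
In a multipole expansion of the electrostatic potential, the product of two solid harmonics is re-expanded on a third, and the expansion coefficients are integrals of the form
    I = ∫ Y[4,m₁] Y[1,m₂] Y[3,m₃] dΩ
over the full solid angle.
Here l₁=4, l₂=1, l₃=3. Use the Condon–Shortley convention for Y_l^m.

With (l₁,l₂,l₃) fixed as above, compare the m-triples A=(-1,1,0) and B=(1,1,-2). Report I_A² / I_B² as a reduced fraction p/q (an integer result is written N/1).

10/3

l's match ⇒ only the (l;m) 3-j factors differ between A and B.
A: triangle coeff Δ(4,1,3) = 1/252; Σ_t [2,2]: t=2:+1/72 = 1/72; (3j)²=5/126 [(4 1 3; -1 1 0)], sign=-1
B: triangle coeff Δ(4,1,3) = 1/252; Σ_t [2,2]: t=2:+1/240 = 1/240; (3j)²=1/84 [(4 1 3; 1 1 -2)], sign=-1
I_A²/I_B² = (5/126)/(1/84) = 10/3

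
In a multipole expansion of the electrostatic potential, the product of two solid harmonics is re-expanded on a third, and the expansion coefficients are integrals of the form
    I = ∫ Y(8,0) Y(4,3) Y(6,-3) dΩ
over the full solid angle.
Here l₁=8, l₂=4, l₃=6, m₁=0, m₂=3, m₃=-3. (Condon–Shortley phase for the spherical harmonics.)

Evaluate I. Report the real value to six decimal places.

Checks pass: Σm=0; 18 even; l₃=6∈[4,12].
(2·8+1)(2·4+1)(2·6+1) = 1989
Δ: 6! 10! 2! / 19! → 1/23279256
sum: t=2:+1/1658880 t=3:−1/518400 t=4:+1/1658880 = -1/1382400
3j²(8 4 6; 0 0 0) = Δ·Π!·Σ² = 504/46189  (sign -1)
sum: t=5:−1/7257600 t=6:+1/58060800 = -1/8294400
3j²(8 4 6; 0 3 -3) = Δ·Π!·Σ² = 1029/92378  (sign +1)
combine: 4πI² = 1989·504/46189·1029/92378 = 2333772/9653501
take √, sign -1: I = -0.13870172

-0.138702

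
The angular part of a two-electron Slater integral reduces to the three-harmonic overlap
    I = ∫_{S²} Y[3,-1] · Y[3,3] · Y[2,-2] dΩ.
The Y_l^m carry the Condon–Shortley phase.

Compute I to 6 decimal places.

Checks pass: Σm=0; 8 even; l₃=2∈[0,6].
(2·3+1)(2·3+1)(2·2+1) = 245
Δ: 4! 2! 2! / 9! → 1/3780
sum: t=1:−1/24 t=2:+1/4 t=3:−1/24 = 1/6
3j²(3 3 2; 0 0 0) = Δ·Π!·Σ² = 4/105  (sign +1)
sum: t=4:+1/96 = 1/96
3j²(3 3 2; -1 3 -2) = Δ·Π!·Σ² = 1/42  (sign +1)
combine: 4πI² = 245·4/105·1/42 = 2/9
take √, sign +1: I = 0.13298076

0.132981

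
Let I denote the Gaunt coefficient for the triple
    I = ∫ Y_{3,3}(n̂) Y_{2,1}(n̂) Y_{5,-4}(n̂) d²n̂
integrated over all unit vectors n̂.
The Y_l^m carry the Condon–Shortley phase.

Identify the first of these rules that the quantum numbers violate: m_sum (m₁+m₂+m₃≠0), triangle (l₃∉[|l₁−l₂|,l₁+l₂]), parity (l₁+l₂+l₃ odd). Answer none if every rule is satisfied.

azimuthal sum: 3 + 1 − 4 = 0  ✓
1 ≤ 5 ≤ 5 (triangle on l)  ✓
L = 3 + 2 + 5 = 10 (even)  ✓

none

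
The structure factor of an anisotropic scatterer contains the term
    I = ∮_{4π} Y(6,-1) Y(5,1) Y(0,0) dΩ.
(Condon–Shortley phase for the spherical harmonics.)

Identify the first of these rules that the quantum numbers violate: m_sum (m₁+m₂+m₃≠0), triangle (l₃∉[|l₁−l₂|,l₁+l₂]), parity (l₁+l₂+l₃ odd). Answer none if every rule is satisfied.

m₁+m₂+m₃ = -1 + 1 + 0 = 0  ✓
triangle: |6−5|=1 ≤ l₃=0 ≤ 6+5=11  ✗
parity: l₁+l₂+l₃ = 11 is odd

triangle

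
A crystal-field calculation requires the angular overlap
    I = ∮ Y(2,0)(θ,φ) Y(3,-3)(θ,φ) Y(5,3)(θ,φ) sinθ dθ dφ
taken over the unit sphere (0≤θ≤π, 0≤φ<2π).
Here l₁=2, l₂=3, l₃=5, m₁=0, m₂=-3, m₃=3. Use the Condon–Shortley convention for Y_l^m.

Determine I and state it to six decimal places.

m-sum 0 ✓  L=10 even ✓  1≤5≤5 ✓
Π(2lᵢ+1) = 5×7×11 = 385
triangle coeff Δ(2,3,5) = 1/2310
Σ_t [0,0]: t=0:+1/144 = 1/144
(3j)²=10/231 [(2 3 5; 0 0 0)], sign=-1
Σ_t [0,0]: t=0:+1/2880 = 1/2880
(3j)²=2/165 [(2 3 5; 0 -3 3)], sign=+1
⇒ 4πI² = 20/99
I = (-1)√(20/99/(4π)) = -0.12679218

-0.126792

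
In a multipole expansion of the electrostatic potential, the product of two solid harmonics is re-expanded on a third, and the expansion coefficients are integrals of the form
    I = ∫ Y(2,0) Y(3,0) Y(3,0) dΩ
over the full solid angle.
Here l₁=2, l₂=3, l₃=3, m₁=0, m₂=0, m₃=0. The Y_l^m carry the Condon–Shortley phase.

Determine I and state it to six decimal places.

m-sum 0 ✓  L=8 even ✓  1≤3≤5 ✓
Π(2lᵢ+1) = 5×7×7 = 245
triangle coeff Δ(2,3,3) = 1/3780
Σ_t [0,2]: t=0:+1/24 t=1:−1/4 t=2:+1/24 = -1/6
(3j)²=4/105 [(2 3 3; 0 0 0)], sign=+1
(m-triple is (0,0,0) — same symbol as above.)
⇒ 4πI² = 16/45
I = (+1)√(16/45/(4π)) = 0.16820883

0.168209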